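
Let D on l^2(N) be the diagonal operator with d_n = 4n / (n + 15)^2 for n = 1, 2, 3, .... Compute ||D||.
||D|| = 1/15 (attained at n = 15)

For D diagonal, ||D|| = sup_n |d_n|. Treat f(x) = 4x / (x + 15)^2 for real x > 0. By the quotient rule, f'(x) = 4(15 - x)/(x + 15)^3, which is positive for x < 15 and negative for x > 15. So f has a unique maximum at x = 15, and since 15 is a positive integer, the supremum over n ≥ 1 is attained at n = 15: d_15 = 4·15/(15 + 15)^2 = 4·15/900 = 1/15. Hence ||D|| = 1/15.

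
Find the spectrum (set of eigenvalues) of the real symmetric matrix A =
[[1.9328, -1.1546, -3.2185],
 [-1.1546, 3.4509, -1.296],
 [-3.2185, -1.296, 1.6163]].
sigma(A) ≈ {-2, 4, 5}

A is real symmetric, so its spectrum consists of real eigenvalues. Expanding the characteristic polynomial of the displayed matrix gives
  det(λ I - A) = p(λ) = λ^3 + (-7)λ^2 + (2)λ + (40).
Solving p(λ) = 0 yields eigenvalues ≈ -2, 4, 5. (A is shown rounded to 4 decimals, so these recover the underlying integer eigenvalues to within that precision.)
Verification: the trace of A = 7 equals the sum of eigenvalues 7, and det(A) ≈ -39.9996 matches the eigenvalue product -40.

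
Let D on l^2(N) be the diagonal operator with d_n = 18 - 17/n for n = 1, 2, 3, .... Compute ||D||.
||D|| = 18

For a diagonal operator on l^2 with entries d_n, ||D|| = sup_n |d_n|. Here d_1 = 1, d_2 = 19/2, ..., and d_n = 18 - 17/n increases monotonically toward 18. All terms lie in [1, 18), so |d_n| = d_n and the supremum is the limit 18, which is not attained by any individual d_n. Hence ||D|| = 18.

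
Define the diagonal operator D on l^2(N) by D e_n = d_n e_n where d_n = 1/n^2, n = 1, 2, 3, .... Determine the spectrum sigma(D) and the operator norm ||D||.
sigma(D) = {1/n^2 : n ≥ 1} ∪ {0}; ||D|| = 1

A bounded diagonal operator on l^2 with diagonal entries d_n has spectrum equal to the closure of {d_n : n ≥ 1}: every d_n is an eigenvalue (with eigenvector e_n), so {d_n} ⊂ sigma(D); the spectrum is closed, so its closure is too; and for lambda not in the closure, (D - lambda I) has bounded inverse (the diagonal entries 1/(d_n - lambda) are bounded). For our sequence d_n = 1/n^2, n = 1, 2, 3, ...:
  - {d_n} = {1/n^2 : n ≥ 1}; the only limit point is 0
  - closure = {1/n^2 : n ≥ 1} ∪ {0}
For the norm: a diagonal operator has ||D|| = sup_n |d_n|. Here d_n = 1/n^2 is positive and decreasing, so sup_n |d_n| = d_1 = 1. So ||D|| = 1.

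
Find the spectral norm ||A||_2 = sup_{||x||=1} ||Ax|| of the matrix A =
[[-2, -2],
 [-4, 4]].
||A||_2 = sqrt(32) ≈ 5.6569 (= sqrt(largest eigenvalue of A^T A))

||A||_2 = sigma_max(A) = sqrt(lambda_max(A^T A)). Form the symmetric matrix M = A^T A =
[[20, -12],
 [-12, 20]].
Its characteristic polynomial (trace, determinant of M give the coefficients) is
  p(λ) = det(λ I - M) = λ^2 - 40λ + 256.
For λ^2 - 40λ + 256 the discriminant is 576. It is a perfect square (24^2), so the roots are rational: λ = (40 ± 24)/2 = 32, 8.
So the eigenvalues of A^T A are ≈ 8, 32 (all ≥ 0, as they must be for A^T A). The largest is λ_max = 32, hence ||A||_2 = sqrt(λ_max) = sqrt(32) ≈ 5.6569.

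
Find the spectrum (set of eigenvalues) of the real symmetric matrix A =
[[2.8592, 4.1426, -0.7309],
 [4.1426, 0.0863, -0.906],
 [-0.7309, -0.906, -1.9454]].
sigma(A) ≈ {-3, -2, 6}

A is real symmetric, so its spectrum consists of real eigenvalues. Expanding the characteristic polynomial of the displayed matrix gives
  det(λ I - A) = p(λ) = λ^3 + (-1)λ^2 + (-24)λ + (-35.9986).
Solving p(λ) = 0 yields eigenvalues ≈ -3, -2, 6. (A is shown rounded to 4 decimals, so these recover the underlying integer eigenvalues to within that precision.)
Verification: the trace of A = 1 equals the sum of eigenvalues 1, and det(A) ≈ 35.9986 matches the eigenvalue product 36.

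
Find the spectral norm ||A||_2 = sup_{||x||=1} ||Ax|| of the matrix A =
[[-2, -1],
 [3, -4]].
||A||_2 = sqrt((30 + sqrt(416))/2) ≈ 5.0198 (= sqrt(largest eigenvalue of A^T A))

||A||_2 = sigma_max(A) = sqrt(lambda_max(A^T A)). Form the symmetric matrix M = A^T A =
[[13, -10],
 [-10, 17]].
Its characteristic polynomial (trace, determinant of M give the coefficients) is
  p(λ) = det(λ I - M) = λ^2 - 30λ + 121.
For λ^2 - 30λ + 121 the discriminant is 416. It is nonnegative but not a perfect square, so the roots are real and irrational: λ = (30 ± sqrt(416))/2 ≈ 25.198, 4.802.
So the eigenvalues of A^T A are ≈ 4.802, 25.198 (all ≥ 0, as they must be for A^T A). The largest is λ_max = (30 + sqrt(416))/2 ≈ 25.198, hence ||A||_2 = sqrt(λ_max) = sqrt((30 + sqrt(416))/2) ≈ 5.0198.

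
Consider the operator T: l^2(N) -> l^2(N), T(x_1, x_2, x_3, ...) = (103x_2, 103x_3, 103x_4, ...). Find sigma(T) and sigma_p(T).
sigma(T) = closed disk {z in C : |z| ≤ 103}; sigma_p(T) = open disk {z in C : |z| < 103}

Note T = 103·V where V is the unit left shift (V x)_k = x_{k+1}; so sigma(T) = 103·sigma(V) and ||T|| = 103||V||. ||T x||^2 = 10609sum_{k≥2} |x_k|^2 ≤ 10609||x||^2, with equality on {x : x_1 = 0}, so ||T|| = 103. For any lambda with |lambda| < 103, set r = lambda/103 (|r| < 1); the vector x = (1, r, r^2, ...) is in l^2 and satisfies T x = 103(r, r^2, ...) = lambda x, so lambda is an eigenvalue. On the boundary |lambda| = 103 the geometric series diverges, so no l^2 eigenvector exists, but these lambda lie in the approximate point spectrum. Hence sigma(T) is the closed disk of radius 103 and sigma_p(T) is the open disk.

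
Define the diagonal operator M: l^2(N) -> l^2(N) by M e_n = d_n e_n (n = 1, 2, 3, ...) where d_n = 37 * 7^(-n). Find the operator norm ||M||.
||M|| = 37/7 (attained at n = 1)

For M diagonal, ||M|| = sup_n |d_n|. The sequence d_n = 37 * 7^(-n) is positive and strictly decreasing (ratio 7^(-1) < 1), so the supremum is d_1 = 37/7. Hence ||M|| = 37/7.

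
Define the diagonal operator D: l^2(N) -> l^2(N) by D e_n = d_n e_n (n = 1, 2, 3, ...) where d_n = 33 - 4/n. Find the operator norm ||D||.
||D|| = 33

For a diagonal operator on l^2 with entries d_n, ||D|| = sup_n |d_n|. Here d_1 = 29, d_2 = 31, ..., and d_n = 33 - 4/n increases monotonically toward 33. All terms lie in [29, 33), so |d_n| = d_n and the supremum is the limit 33, which is not attained by any individual d_n. Hence ||D|| = 33.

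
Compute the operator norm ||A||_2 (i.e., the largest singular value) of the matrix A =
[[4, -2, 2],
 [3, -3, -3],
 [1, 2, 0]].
||A||_2 ≈ 6.144 (= sqrt(largest eigenvalue of A^T A))

||A||_2 = sigma_max(A) = sqrt(lambda_max(A^T A)). Form the symmetric matrix M = A^T A =
[[26, -15, -1],
 [-15, 17, 5],
 [-1, 5, 13]].
Its characteristic polynomial (trace, sum of principal 2x2 minors, determinant of M give the coefficients) is
  p(λ) = det(λ I - M) = λ^3 - 56λ^2 + 750λ - 2304.
No integer candidate from the rational root theorem (±divisors of 2304) is a root, so the roots are irrational. The cubic discriminant is Δ = 56519712 > 0, so there are three distinct real roots. p(4) = -136 and p(5) = 171 have opposite signs, so a root lies in (4, 5); Newton's method refines it to λ ≈ 4.4095. p(13) = 179 and p(14) = -36 have opposite signs, so a root lies in (13, 14); Newton's method refines it to λ ≈ 13.8419. p(37) = -565 and p(38) = 204 have opposite signs, so a root lies in (37, 38); Newton's method refines it to λ ≈ 37.7486. Check (Vieta): the three roots sum to 56, matching tr M = 56.
So the eigenvalues of A^T A are ≈ 4.4095, 13.8419, 37.7486 (all ≥ 0, as they must be for A^T A). The largest is λ_max ≈ 37.7486, hence ||A||_2 = sqrt(λ_max) ≈ 6.144.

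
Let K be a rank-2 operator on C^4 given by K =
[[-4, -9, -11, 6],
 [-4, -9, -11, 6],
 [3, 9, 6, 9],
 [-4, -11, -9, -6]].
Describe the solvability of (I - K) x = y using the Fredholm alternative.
(I - K) is invertible (det(I - K) = 281 ≠ 0), so for every y in C^4 the equation (I - K) x = y has a unique solution.

K has rank 2 and factors as K = U V^T = u1 v1^T + u2 v2^T with u1 = (-3, -3, 0, -1), v1 = (1, 2, 3, -3), u2 = (-1, -1, 3, -3), v2 = (1, 3, 2, 3) (multiplying out reproduces the displayed K). The nonzero eigenvalues of U V^T coincide with those of the 2 x 2 matrix G = V^T U = [[v1·u1, v1·u2], [v2·u1, v2·u2]] = [[-6, 15], [-15, -7]], and by the Sylvester determinant identity det(I_4 - U V^T) = det(I_2 - V^T U) = det([[7, -15], [15, 8]]) = (7)(8) - (-15)(15) = 281. (Direct check: I - K =
[[5, 9, 11, -6],
 [4, 10, 11, -6],
 [-3, -9, -5, -9],
 [4, 11, 9, 7]]
has determinant 281.) The finite-dimensional Fredholm alternative says: either (I - K) is invertible, or ker(I - K) ≠ {0} and then range(I - K) = ker((I - K)^*)^⊥, with dim ker(I - K) = dim ker((I - K)^*). Since det(I - K) ≠ 0, 1 is not an eigenvalue of K and ker(I - K) = {0}, so we are in the first case: for every y there is a unique x = (I - K)^(-1) y. (Explicitly, by the Woodbury identity, (I - U V^T)^(-1) = I + U (I_2 - G)^(-1) V^T.)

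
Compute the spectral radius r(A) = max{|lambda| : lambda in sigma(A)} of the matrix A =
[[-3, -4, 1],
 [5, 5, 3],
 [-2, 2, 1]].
r(A) ≈ 5.0412

The eigenvalues of A are the roots of its characteristic polynomial. With M = A (coefficients from the trace, the sum of principal 2x2 minors, and det A):
  p(λ) = det(λ I - M) = λ^3 - 3λ^2 + 3λ - 67.
No integer candidate from the rational root theorem (±divisors of 67) is a root, so the roots are irrational. The cubic discriminant is Δ = -117612 < 0, so there is one real root and a complex-conjugate pair. p(5) = -2 and p(6) = 59 have opposite signs, so a root lies in (5, 6); Newton's method refines it to λ ≈ 5.0412. Dividing out (λ - (5.0412)) leaves approximately λ^2 + 2.0412λ + 13.2904. For λ^2 + 2.0412λ + 13.2904 the discriminant is -48.9949. It is negative, so the remaining roots are the complex-conjugate pair λ ≈ -1.0206 ± 3.4998i. Their product equals the constant term, so |λ|^2 ≈ 13.2904 and |λ| ≈ 3.6456.
Thus the eigenvalues (to 4 decimals) are 5.0412 (modulus 5.0412); -1.0206 ± 3.4998i (modulus 3.6456). The spectral radius is the largest modulus: r(A) ≈ 5.0412. (Cross-check: r(A) ≤ ||A||_2 ≈ 8.8679; equality holds whenever A is normal, though it can also hold for some non-normal A.)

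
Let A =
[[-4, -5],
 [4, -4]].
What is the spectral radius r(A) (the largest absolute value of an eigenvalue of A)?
r(A) = 6

The eigenvalues of A are the roots of its characteristic polynomial. With M = A (coefficients from the trace and determinant):
  p(λ) = det(λ I - M) = λ^2 + 8λ + 36.
For λ^2 + 8λ + 36 the discriminant is -80. It is negative, so the roots are the complex-conjugate pair λ = -4 ± (sqrt(80)/2) i ≈ -4 ± 4.4721i. For a conjugate pair the product of the roots equals the constant term, so |λ|^2 = 36 and |λ| = sqrt(36) = 6.
Thus the eigenvalues (to 4 decimals) are -4 ± 4.4721i (modulus 6). The spectral radius is the largest modulus: r(A) = 6. (Cross-check: r(A) ≤ ||A||_2 ≈ 6.5208; equality holds whenever A is normal, though it can also hold for some non-normal A.)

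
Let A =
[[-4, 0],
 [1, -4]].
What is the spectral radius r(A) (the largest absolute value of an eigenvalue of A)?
r(A) = 4

The eigenvalues of A are the roots of its characteristic polynomial. With M = A (coefficients from the trace and determinant):
  p(λ) = det(λ I - M) = λ^2 + 8λ + 16.
For λ^2 + 8λ + 16 the discriminant is 0. It is a perfect square (0^2), so the roots are rational: λ = (-8 ± 0)/2 = -4, -4.
Thus the eigenvalues (to 4 decimals) are -4 (modulus 4). The spectral radius is the largest modulus: r(A) = 4. (Cross-check: r(A) ≤ ||A||_2 ≈ 4.5311; equality holds whenever A is normal, though it can also hold for some non-normal A.)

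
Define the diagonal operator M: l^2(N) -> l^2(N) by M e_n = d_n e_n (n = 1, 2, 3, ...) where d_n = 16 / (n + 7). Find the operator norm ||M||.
||M|| = 2 (attained at n = 1)

For M diagonal, ||M|| = sup_n |d_n| = sup_n 16/(n + 7). This is positive and strictly decreasing in n, so the supremum is attained at n = 1: d_1 = 16/(1 + 7) = 2. Hence ||M|| = 2.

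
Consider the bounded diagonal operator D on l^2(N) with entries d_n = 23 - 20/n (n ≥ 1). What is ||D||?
||D|| = 23

For a diagonal operator on l^2 with entries d_n, ||D|| = sup_n |d_n|. Here d_1 = 3, d_2 = 13, ..., and d_n = 23 - 20/n increases monotonically toward 23. All terms lie in [3, 23), so |d_n| = d_n and the supremum is the limit 23, which is not attained by any individual d_n. Hence ||D|| = 23.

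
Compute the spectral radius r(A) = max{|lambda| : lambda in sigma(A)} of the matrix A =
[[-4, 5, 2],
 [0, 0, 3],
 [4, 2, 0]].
r(A) ≈ 4.4858

The eigenvalues of A are the roots of its characteristic polynomial. With M = A (coefficients from the trace, the sum of principal 2x2 minors, and det A):
  p(λ) = det(λ I - M) = λ^3 + 4λ^2 - 14λ - 84.
No integer candidate from the rational root theorem (±divisors of 84) is a root, so the roots are irrational. The cubic discriminant is Δ = -70224 < 0, so there is one real root and a complex-conjugate pair. p(4) = -12 and p(5) = 71 have opposite signs, so a root lies in (4, 5); Newton's method refines it to λ ≈ 4.1744. Dividing out (λ - (4.1744)) leaves approximately λ^2 + 8.1744λ + 20.1228. For λ^2 + 8.1744λ + 20.1228 the discriminant is -13.671. It is negative, so the remaining roots are the complex-conjugate pair λ ≈ -4.0872 ± 1.8487i. Their product equals the constant term, so |λ|^2 ≈ 20.1228 and |λ| ≈ 4.4858.
Thus the eigenvalues (to 4 decimals) are 4.1744 (modulus 4.1744); -4.0872 ± 1.8487i (modulus 4.4858). The spectral radius is the largest modulus: r(A) ≈ 4.4858. (Cross-check: r(A) ≤ ||A||_2 ≈ 6.8747; equality holds whenever A is normal, though it can also hold for some non-normal A.)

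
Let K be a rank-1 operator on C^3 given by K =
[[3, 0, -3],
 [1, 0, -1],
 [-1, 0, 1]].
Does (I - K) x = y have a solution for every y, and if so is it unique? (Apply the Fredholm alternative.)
(I - K) is invertible (det(I - K) = -3 ≠ 0), so for every y in C^3 the equation (I - K) x = y has a unique solution.

K has rank 1, so it is an outer product K = u v^T: every row of K is a multiple of one row vector. Reading off the entries, u = (3, 1, -1) and v = (1, 0, -1) (row i of K equals u_i·v^T). A rank-one matrix u v^T satisfies K u = u (v·u) and kills the (2)-dimensional subspace v^⊥, so its characteristic polynomial is lambda^2 (lambda - v·u) with v·u = tr K = 4. Hence the eigenvalues of I - K are 1 (multiplicity 2) and 1 - (4) = -3, so det(I - K) = -3. (Direct check: I - K =
[[-2, 0, 3],
 [-1, 1, 1],
 [1, 0, 0]]
has determinant -3.) The finite-dimensional Fredholm alternative says: either (I - K) is invertible, or ker(I - K) ≠ {0} and then range(I - K) = ker((I - K)^*)^⊥, with dim ker(I - K) = dim ker((I - K)^*). Since det(I - K) ≠ 0, 1 is not an eigenvalue of K and ker(I - K) = {0}, so we are in the first case: for every y there is a unique x = (I - K)^(-1) y. Explicitly, by the Sherman–Morrison formula, (I - u v^T)^(-1) = I + u v^T/(1 - v·u), i.e. (I - K)^(-1) = I + K/(-3).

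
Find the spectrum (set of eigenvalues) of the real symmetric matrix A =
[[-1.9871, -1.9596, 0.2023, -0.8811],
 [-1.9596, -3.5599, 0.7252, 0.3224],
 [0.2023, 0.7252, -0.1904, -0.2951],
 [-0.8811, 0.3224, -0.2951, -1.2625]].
sigma(A) ≈ {-5, -2, 0} (0 with multiplicity 2)

A is real symmetric, so its spectrum consists of real eigenvalues. Expanding the characteristic polynomial of the displayed matrix gives
  det(λ I - A) = p(λ) = λ^4 + (7)λ^3 + (10)λ^2 + (0)λ + (0).
Solving p(λ) = 0 yields eigenvalues ≈ -5, -2, 0, 0. (A is shown rounded to 4 decimals, so these recover the underlying integer eigenvalues to within that precision.)
Verification: the trace of A = -7 equals the sum of eigenvalues -7, and det(A) ≈ 0.0000 matches the eigenvalue product 0.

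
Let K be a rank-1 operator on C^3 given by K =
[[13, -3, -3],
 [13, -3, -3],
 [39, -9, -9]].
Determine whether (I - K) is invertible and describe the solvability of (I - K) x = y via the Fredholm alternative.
(I - K) is singular (det(I - K) = 0, i.e. 1 ∈ sigma(K)). (I - K) x = y is solvable iff y ⊥ ker((I - K)^*) = span{(13, -3, -3)}, i.e. iff 13y_1 - 3y_2 - 3y_3 = 0. When solvable, the solutions are x = y + c·(1, 1, 3), c arbitrary (ker(I - K) = span{(1, 1, 3)}, dimension 1).

K has rank 1, so it is an outer product K = u v^T: every row of K is a multiple of one row vector. Reading off the entries, u = (1, 1, 3) and v = (13, -3, -3) (row i of K equals u_i·v^T). A rank-one matrix u v^T satisfies K u = u (v·u) and kills the (2)-dimensional subspace v^⊥, so its characteristic polynomial is lambda^2 (lambda - v·u) with v·u = tr K = 1. Hence the eigenvalues of I - K are 1 (multiplicity 2) and 1 - (1) = 0, so det(I - K) = 0. (Direct check: I - K =
[[-12, 3, 3],
 [-13, 4, 3],
 [-39, 9, 10]]
has determinant 0.) So 1 is an eigenvalue of K and (I - K) is not invertible. The finite-dimensional Fredholm alternative says: either (I - K) is invertible, or ker(I - K) ≠ {0} and then range(I - K) = ker((I - K)^*)^⊥, with dim ker(I - K) = dim ker((I - K)^*). We are in the second case, so we need both kernels. Kernel of I - K: (I - K) u = u - u (v·u) = u - u = 0, so ker(I - K) = span{u} = span{(1, 1, 3)} (it is exactly 1-dimensional because rank(I - K) = 2). Kernel of the adjoint: K is real, so (I - K)^* = I - K^T = I - v u^T, and (I - v u^T) v = v - v (u·v) = 0; hence ker((I - K)^*) = span{v} = span{(13, -3, -3)}. Therefore (I - K) x = y is solvable iff <y, v> = 0, i.e. iff 13y_1 - 3y_2 - 3y_3 = 0. When this holds, K y = u (v·y) = 0, so (I - K) y = y and x = y is a particular solution; the full solution set is the line x = y + c·u = y + c·(1, 1, 3), c ∈ C.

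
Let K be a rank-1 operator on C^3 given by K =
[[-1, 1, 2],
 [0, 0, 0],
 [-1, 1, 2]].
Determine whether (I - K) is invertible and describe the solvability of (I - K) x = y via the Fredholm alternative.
(I - K) is singular (det(I - K) = 0, i.e. 1 ∈ sigma(K)). (I - K) x = y is solvable iff y ⊥ ker((I - K)^*) = span{(-1, 1, 2)}, i.e. iff -y_1 + y_2 + 2y_3 = 0. When solvable, the solutions are x = y + c·(1, 0, 1), c arbitrary (ker(I - K) = span{(1, 0, 1)}, dimension 1).

K has rank 1, so it is an outer product K = u v^T: every row of K is a multiple of one row vector. Reading off the entries, u = (1, 0, 1) and v = (-1, 1, 2) (row i of K equals u_i·v^T). A rank-one matrix u v^T satisfies K u = u (v·u) and kills the (2)-dimensional subspace v^⊥, so its characteristic polynomial is lambda^2 (lambda - v·u) with v·u = tr K = 1. Hence the eigenvalues of I - K are 1 (multiplicity 2) and 1 - (1) = 0, so det(I - K) = 0. (Direct check: I - K =
[[2, -1, -2],
 [0, 1, 0],
 [1, -1, -1]]
has determinant 0.) So 1 is an eigenvalue of K and (I - K) is not invertible. The finite-dimensional Fredholm alternative says: either (I - K) is invertible, or ker(I - K) ≠ {0} and then range(I - K) = ker((I - K)^*)^⊥, with dim ker(I - K) = dim ker((I - K)^*). We are in the second case, so we need both kernels. Kernel of I - K: (I - K) u = u - u (v·u) = u - u = 0, so ker(I - K) = span{u} = span{(1, 0, 1)} (it is exactly 1-dimensional because rank(I - K) = 2). Kernel of the adjoint: K is real, so (I - K)^* = I - K^T = I - v u^T, and (I - v u^T) v = v - v (u·v) = 0; hence ker((I - K)^*) = span{v} = span{(-1, 1, 2)}. Therefore (I - K) x = y is solvable iff <y, v> = 0, i.e. iff -y_1 + y_2 + 2y_3 = 0. When this holds, K y = u (v·y) = 0, so (I - K) y = y and x = y is a particular solution; the full solution set is the line x = y + c·u = y + c·(1, 0, 1), c ∈ C.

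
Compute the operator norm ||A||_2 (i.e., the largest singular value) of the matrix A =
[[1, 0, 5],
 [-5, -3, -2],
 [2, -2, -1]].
||A||_2 ≈ 6.9394 (= sqrt(largest eigenvalue of A^T A))

||A||_2 = sigma_max(A) = sqrt(lambda_max(A^T A)). Form the symmetric matrix M = A^T A =
[[30, 11, 13],
 [11, 13, 8],
 [13, 8, 30]].
Its characteristic polynomial (trace, sum of principal 2x2 minors, determinant of M give the coefficients) is
  p(λ) = det(λ I - M) = λ^3 - 73λ^2 + 1326λ - 6241.
No integer candidate from the rational root theorem (±divisors of 6241) is a root, so the roots are irrational. The cubic discriminant is Δ = 154978049 > 0, so there are three distinct real roots. p(7) = -193 and p(8) = 207 have opposite signs, so a root lies in (7, 8); Newton's method refines it to λ ≈ 7.4512. p(17) = 117 and p(18) = -193 have opposite signs, so a root lies in (17, 18); Newton's method refines it to λ ≈ 17.3933. p(48) = -193 and p(49) = 1109 have opposite signs, so a root lies in (48, 49); Newton's method refines it to λ ≈ 48.1555. Check (Vieta): the three roots sum to 73, matching tr M = 73.
So the eigenvalues of A^T A are ≈ 7.4512, 17.3933, 48.1555 (all ≥ 0, as they must be for A^T A). The largest is λ_max ≈ 48.1555, hence ||A||_2 = sqrt(λ_max) ≈ 6.9394.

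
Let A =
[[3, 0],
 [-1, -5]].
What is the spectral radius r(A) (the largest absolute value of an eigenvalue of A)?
r(A) = 5

The eigenvalues of A are the roots of its characteristic polynomial. With M = A (coefficients from the trace and determinant):
  p(λ) = det(λ I - M) = λ^2 + 2λ - 15.
For λ^2 + 2λ - 15 the discriminant is 64. It is a perfect square (8^2), so the roots are rational: λ = (-2 ± 8)/2 = 3, -5.
Thus the eigenvalues (to 4 decimals) are 3 (modulus 3); -5 (modulus 5). The spectral radius is the largest modulus: r(A) = 5. (Cross-check: r(A) ≤ ||A||_2 ≈ 5.1492; equality holds whenever A is normal, though it can also hold for some non-normal A.)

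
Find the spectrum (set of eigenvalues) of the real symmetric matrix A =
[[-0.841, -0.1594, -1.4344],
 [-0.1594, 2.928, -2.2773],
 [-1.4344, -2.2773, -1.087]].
sigma(A) ≈ {-3, 0, 4}

A is real symmetric, so its spectrum consists of real eigenvalues. Expanding the characteristic polynomial of the displayed matrix gives
  det(λ I - A) = p(λ) = λ^3 + (-1)λ^2 + (-12)λ + (0).
Solving p(λ) = 0 yields eigenvalues ≈ -3, 0, 4. (A is shown rounded to 4 decimals, so these recover the underlying integer eigenvalues to within that precision.)
Verification: the trace of A = 1 equals the sum of eigenvalues 1, and det(A) ≈ 0.0001 matches the eigenvalue product 0.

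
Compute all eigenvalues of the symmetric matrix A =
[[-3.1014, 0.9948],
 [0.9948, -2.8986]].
sigma(A) ≈ {-4, -2}

A is real symmetric, so its spectrum consists of real eigenvalues. Expanding the characteristic polynomial of the displayed matrix gives
  det(λ I - A) = p(λ) = λ^2 + (6)λ + (8).
Solving p(λ) = 0 yields eigenvalues ≈ -4, -2. (A is shown rounded to 4 decimals, so these recover the underlying integer eigenvalues to within that precision.)
Verification: the trace of A = -6 equals the sum of eigenvalues -6, and det(A) ≈ 8.0001 matches the eigenvalue product 8.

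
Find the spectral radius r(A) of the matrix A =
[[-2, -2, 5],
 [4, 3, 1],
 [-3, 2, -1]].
r(A) ≈ 5.1386

The eigenvalues of A are the roots of its characteristic polynomial. With M = A (coefficients from the trace, the sum of principal 2x2 minors, and det A):
  p(λ) = det(λ I - M) = λ^3 + 14λ - 93.
No integer candidate from the rational root theorem (±divisors of 93) is a root, so the roots are irrational. The cubic discriminant is Δ = -244499 < 0, so there is one real root and a complex-conjugate pair. p(3) = -24 and p(4) = 27 have opposite signs, so a root lies in (3, 4); Newton's method refines it to λ ≈ 3.5221. Dividing out (λ - (3.5221)) leaves approximately λ^2 + 3.5221λ + 26.405. For λ^2 + 3.5221λ + 26.405 the discriminant is -93.2149. It is negative, so the remaining roots are the complex-conjugate pair λ ≈ -1.761 ± 4.8274i. Their product equals the constant term, so |λ|^2 ≈ 26.405 and |λ| ≈ 5.1386.
Thus the eigenvalues (to 4 decimals) are 3.5221 (modulus 3.5221); -1.761 ± 4.8274i (modulus 5.1386). The spectral radius is the largest modulus: r(A) ≈ 5.1386. (Cross-check: r(A) ≤ ||A||_2 ≈ 6.2653; equality holds whenever A is normal, though it can also hold for some non-normal A.)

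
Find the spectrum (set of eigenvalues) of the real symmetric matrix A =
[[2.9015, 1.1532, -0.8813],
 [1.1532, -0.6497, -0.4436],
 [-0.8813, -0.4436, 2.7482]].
sigma(A) ≈ {-1, 2, 4}

A is real symmetric, so its spectrum consists of real eigenvalues. Expanding the characteristic polynomial of the displayed matrix gives
  det(λ I - A) = p(λ) = λ^3 + (-5)λ^2 + (2)λ + (8).
Solving p(λ) = 0 yields eigenvalues ≈ -1, 2, 4. (A is shown rounded to 4 decimals, so these recover the underlying integer eigenvalues to within that precision.)
Verification: the trace of A = 5 equals the sum of eigenvalues 5, and det(A) ≈ -8.0001 matches the eigenvalue product -8.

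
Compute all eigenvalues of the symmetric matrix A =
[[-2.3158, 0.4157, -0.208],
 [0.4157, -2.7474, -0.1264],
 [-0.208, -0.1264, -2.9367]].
sigma(A) ≈ {-3, -2} (-3 with multiplicity 2)

A is real symmetric, so its spectrum consists of real eigenvalues. Expanding the characteristic polynomial of the displayed matrix gives
  det(λ I - A) = p(λ) = λ^3 + (8)λ^2 + (21)λ + (18).
Solving p(λ) = 0 yields eigenvalues ≈ -3, -3, -2. (A is shown rounded to 4 decimals, so these recover the underlying integer eigenvalues to within that precision.)
Verification: the trace of A = -8 equals the sum of eigenvalues -8, and det(A) ≈ -17.9993 matches the eigenvalue product -18.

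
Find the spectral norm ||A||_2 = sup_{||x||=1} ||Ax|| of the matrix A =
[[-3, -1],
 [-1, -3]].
||A||_2 = 4 (= sqrt(largest eigenvalue of A^T A))

||A||_2 = sigma_max(A) = sqrt(lambda_max(A^T A)). Form the symmetric matrix M = A^T A =
[[10, 6],
 [6, 10]].
Its characteristic polynomial (trace, determinant of M give the coefficients) is
  p(λ) = det(λ I - M) = λ^2 - 20λ + 64.
For λ^2 - 20λ + 64 the discriminant is 144. It is a perfect square (12^2), so the roots are rational: λ = (20 ± 12)/2 = 16, 4.
So the eigenvalues of A^T A are ≈ 4, 16 (all ≥ 0, as they must be for A^T A). The largest is λ_max = 16, hence ||A||_2 = sqrt(λ_max) = 4.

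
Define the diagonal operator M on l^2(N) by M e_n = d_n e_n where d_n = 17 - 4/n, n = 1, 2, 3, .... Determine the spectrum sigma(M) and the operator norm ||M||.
sigma(M) = {17 - 4/n : n ≥ 1} ∪ {17}; ||M|| = 17

A bounded diagonal operator on l^2 with diagonal entries d_n has spectrum equal to the closure of {d_n : n ≥ 1}: every d_n is an eigenvalue (with eigenvector e_n), so {d_n} ⊂ sigma(M); the spectrum is closed, so its closure is too; and for lambda not in the closure, (M - lambda I) has bounded inverse (the diagonal entries 1/(d_n - lambda) are bounded). For our sequence d_n = 17 - 4/n, n = 1, 2, 3, ...:
  - {d_n} = {17 - 4/n : n ≥ 1}; the only limit point is 17
  - closure = {17 - 4/n : n ≥ 1} ∪ {17}
For the norm: a diagonal operator has ||M|| = sup_n |d_n|. Here d_n = 17 - 4/n increases monotonically from d_1 = 13 toward 17, with all terms in [13, 17); so sup_n |d_n| = 17 (the supremum is the limit, not attained). So ||M|| = 17.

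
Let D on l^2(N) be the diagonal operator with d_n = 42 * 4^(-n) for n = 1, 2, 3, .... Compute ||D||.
||D|| = 21/2 (attained at n = 1)

For D diagonal, ||D|| = sup_n |d_n|. The sequence d_n = 42 * 4^(-n) is positive and strictly decreasing (ratio 4^(-1) < 1), so the supremum is d_1 = 42/4 = 21/2. Hence ||D|| = 21/2.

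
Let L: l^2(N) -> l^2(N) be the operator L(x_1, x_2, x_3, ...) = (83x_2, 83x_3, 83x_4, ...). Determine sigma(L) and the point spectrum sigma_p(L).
sigma(L) = closed disk {z in C : |z| ≤ 83}; sigma_p(L) = open disk {z in C : |z| < 83}

Note L = 83·V where V is the unit left shift (V x)_k = x_{k+1}; so sigma(L) = 83·sigma(V) and ||L|| = 83||V||. ||L x||^2 = 6889sum_{k≥2} |x_k|^2 ≤ 6889||x||^2, with equality on {x : x_1 = 0}, so ||L|| = 83. For any lambda with |lambda| < 83, set r = lambda/83 (|r| < 1); the vector x = (1, r, r^2, ...) is in l^2 and satisfies L x = 83(r, r^2, ...) = lambda x, so lambda is an eigenvalue. On the boundary |lambda| = 83 the geometric series diverges, so no l^2 eigenvector exists, but these lambda lie in the approximate point spectrum. Hence sigma(L) is the closed disk of radius 83 and sigma_p(L) is the open disk.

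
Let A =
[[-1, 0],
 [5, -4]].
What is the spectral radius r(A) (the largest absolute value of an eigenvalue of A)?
r(A) = 4

The eigenvalues of A are the roots of its characteristic polynomial. With M = A (coefficients from the trace and determinant):
  p(λ) = det(λ I - M) = λ^2 + 5λ + 4.
For λ^2 + 5λ + 4 the discriminant is 9. It is a perfect square (3^2), so the roots are rational: λ = (-5 ± 3)/2 = -1, -4.
Thus the eigenvalues (to 4 decimals) are -1 (modulus 1); -4 (modulus 4). The spectral radius is the largest modulus: r(A) = 4. (Cross-check: r(A) ≤ ||A||_2 ≈ 6.451; equality holds whenever A is normal, though it can also hold for some non-normal A.)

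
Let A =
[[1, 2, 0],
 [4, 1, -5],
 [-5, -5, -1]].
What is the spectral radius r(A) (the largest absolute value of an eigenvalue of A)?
r(A) = (2 + sqrt(132))/2 ≈ 6.7446

The eigenvalues of A are the roots of its characteristic polynomial. With M = A (coefficients from the trace, the sum of principal 2x2 minors, and det A):
  p(λ) = det(λ I - M) = λ^3 - λ^2 - 34λ - 32.
By the rational root theorem any rational root is an integer divisor of 32. Testing λ = -1: p(-1) = -1 - 1 + 34 - 32 = 0, so λ = -1 is a root. Dividing out (λ + 1) leaves p(λ) = (λ + 1)(λ^2 - 2λ - 32). For λ^2 - 2λ - 32 the discriminant is 132. It is nonnegative but not a perfect square, so the roots are real and irrational: λ = (2 ± sqrt(132))/2 ≈ 6.7446, -4.7446.
Thus the eigenvalues (to 4 decimals) are 6.7446 (modulus 6.7446); -4.7446 (modulus 4.7446); -1 (modulus 1). The spectral radius is the largest modulus: r(A) = (2 + sqrt(132))/2 ≈ 6.7446. (Cross-check: r(A) ≤ ||A||_2 ≈ 8.4064; equality holds whenever A is normal, though it can also hold for some non-normal A.)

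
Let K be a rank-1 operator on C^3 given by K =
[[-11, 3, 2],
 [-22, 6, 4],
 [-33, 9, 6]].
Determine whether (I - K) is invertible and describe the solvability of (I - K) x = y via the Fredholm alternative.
(I - K) is singular (det(I - K) = 0, i.e. 1 ∈ sigma(K)). (I - K) x = y is solvable iff y ⊥ ker((I - K)^*) = span{(-11, 3, 2)}, i.e. iff -11y_1 + 3y_2 + 2y_3 = 0. When solvable, the solutions are x = y + c·(1, 2, 3), c arbitrary (ker(I - K) = span{(1, 2, 3)}, dimension 1).

K has rank 1, so it is an outer product K = u v^T: every row of K is a multiple of one row vector. Reading off the entries, u = (1, 2, 3) and v = (-11, 3, 2) (row i of K equals u_i·v^T). A rank-one matrix u v^T satisfies K u = u (v·u) and kills the (2)-dimensional subspace v^⊥, so its characteristic polynomial is lambda^2 (lambda - v·u) with v·u = tr K = 1. Hence the eigenvalues of I - K are 1 (multiplicity 2) and 1 - (1) = 0, so det(I - K) = 0. (Direct check: I - K =
[[12, -3, -2],
 [22, -5, -4],
 [33, -9, -5]]
has determinant 0.) So 1 is an eigenvalue of K and (I - K) is not invertible. The finite-dimensional Fredholm alternative says: either (I - K) is invertible, or ker(I - K) ≠ {0} and then range(I - K) = ker((I - K)^*)^⊥, with dim ker(I - K) = dim ker((I - K)^*). We are in the second case, so we need both kernels. Kernel of I - K: (I - K) u = u - u (v·u) = u - u = 0, so ker(I - K) = span{u} = span{(1, 2, 3)} (it is exactly 1-dimensional because rank(I - K) = 2). Kernel of the adjoint: K is real, so (I - K)^* = I - K^T = I - v u^T, and (I - v u^T) v = v - v (u·v) = 0; hence ker((I - K)^*) = span{v} = span{(-11, 3, 2)}. Therefore (I - K) x = y is solvable iff <y, v> = 0, i.e. iff -11y_1 + 3y_2 + 2y_3 = 0. When this holds, K y = u (v·y) = 0, so (I - K) y = y and x = y is a particular solution; the full solution set is the line x = y + c·u = y + c·(1, 2, 3), c ∈ C.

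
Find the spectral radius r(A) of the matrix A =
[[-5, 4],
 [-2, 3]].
r(A) = (2 + sqrt(32))/2 ≈ 3.8284

The eigenvalues of A are the roots of its characteristic polynomial. With M = A (coefficients from the trace and determinant):
  p(λ) = det(λ I - M) = λ^2 + 2λ - 7.
For λ^2 + 2λ - 7 the discriminant is 32. It is nonnegative but not a perfect square, so the roots are real and irrational: λ = (-2 ± sqrt(32))/2 ≈ 1.8284, -3.8284.
Thus the eigenvalues (to 4 decimals) are 1.8284 (modulus 1.8284); -3.8284 (modulus 3.8284). The spectral radius is the largest modulus: r(A) = (2 + sqrt(32))/2 ≈ 3.8284. (Cross-check: r(A) ≤ ||A||_2 ≈ 7.2854; equality holds whenever A is normal, though it can also hold for some non-normal A.)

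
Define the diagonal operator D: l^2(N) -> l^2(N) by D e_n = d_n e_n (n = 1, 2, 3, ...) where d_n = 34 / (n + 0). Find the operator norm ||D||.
||D|| = 34 (attained at n = 1)

For D diagonal, ||D|| = sup_n |d_n| = sup_n 34/(n + 0). This is positive and strictly decreasing in n, so the supremum is attained at n = 1: d_1 = 34/(1 + 0) = 34. Hence ||D|| = 34.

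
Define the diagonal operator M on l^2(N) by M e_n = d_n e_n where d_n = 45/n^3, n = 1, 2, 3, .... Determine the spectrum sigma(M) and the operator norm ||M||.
sigma(M) = {45/n^3 : n ≥ 1} ∪ {0}; ||M|| = 45

A bounded diagonal operator on l^2 with diagonal entries d_n has spectrum equal to the closure of {d_n : n ≥ 1}: every d_n is an eigenvalue (with eigenvector e_n), so {d_n} ⊂ sigma(M); the spectrum is closed, so its closure is too; and for lambda not in the closure, (M - lambda I) has bounded inverse (the diagonal entries 1/(d_n - lambda) are bounded). For our sequence d_n = 45/n^3, n = 1, 2, 3, ...:
  - {d_n} = {45/n^3 : n ≥ 1}; the only limit point is 0
  - closure = {45/n^3 : n ≥ 1} ∪ {0}
For the norm: a diagonal operator has ||M|| = sup_n |d_n|. Here d_n = 45/n^3 is positive and decreasing, so sup_n |d_n| = d_1 = 45. So ||M|| = 45.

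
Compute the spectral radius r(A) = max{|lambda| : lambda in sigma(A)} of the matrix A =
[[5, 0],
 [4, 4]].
r(A) = 5

The eigenvalues of A are the roots of its characteristic polynomial. With M = A (coefficients from the trace and determinant):
  p(λ) = det(λ I - M) = λ^2 - 9λ + 20.
For λ^2 - 9λ + 20 the discriminant is 1. It is a perfect square (1^2), so the roots are rational: λ = (9 ± 1)/2 = 5, 4.
Thus the eigenvalues (to 4 decimals) are 5 (modulus 5); 4 (modulus 4). The spectral radius is the largest modulus: r(A) = 5. (Cross-check: r(A) ≤ ||A||_2 ≈ 6.986; equality holds whenever A is normal, though it can also hold for some non-normal A.)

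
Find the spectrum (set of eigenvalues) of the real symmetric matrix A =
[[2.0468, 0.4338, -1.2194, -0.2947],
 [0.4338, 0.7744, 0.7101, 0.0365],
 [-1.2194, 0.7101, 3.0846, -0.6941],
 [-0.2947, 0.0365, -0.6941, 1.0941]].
sigma(A) ≈ {0, 1, 2, 4}

A is real symmetric, so its spectrum consists of real eigenvalues. Expanding the characteristic polynomial of the displayed matrix gives
  det(λ I - A) = p(λ) = λ^4 + (-7)λ^3 + (14)λ^2 + (-8)λ + (0).
Solving p(λ) = 0 yields eigenvalues ≈ 0, 1, 2, 4. (A is shown rounded to 4 decimals, so these recover the underlying integer eigenvalues to within that precision.)
Verification: the trace of A = 7 equals the sum of eigenvalues 7, and det(A) ≈ -0.0000 matches the eigenvalue product 0.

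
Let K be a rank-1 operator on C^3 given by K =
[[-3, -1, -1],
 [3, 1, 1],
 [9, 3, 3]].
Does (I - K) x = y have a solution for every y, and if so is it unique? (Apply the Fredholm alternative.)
(I - K) is singular (det(I - K) = 0, i.e. 1 ∈ sigma(K)). (I - K) x = y is solvable iff y ⊥ ker((I - K)^*) = span{(-3, -1, -1)}, i.e. iff -3y_1 - y_2 - y_3 = 0. When solvable, the solutions are x = y + c·(1, -1, -3), c arbitrary (ker(I - K) = span{(1, -1, -3)}, dimension 1).

K has rank 1, so it is an outer product K = u v^T: every row of K is a multiple of one row vector. Reading off the entries, u = (1, -1, -3) and v = (-3, -1, -1) (row i of K equals u_i·v^T). A rank-one matrix u v^T satisfies K u = u (v·u) and kills the (2)-dimensional subspace v^⊥, so its characteristic polynomial is lambda^2 (lambda - v·u) with v·u = tr K = 1. Hence the eigenvalues of I - K are 1 (multiplicity 2) and 1 - (1) = 0, so det(I - K) = 0. (Direct check: I - K =
[[4, 1, 1],
 [-3, 0, -1],
 [-9, -3, -2]]
has determinant 0.) So 1 is an eigenvalue of K and (I - K) is not invertible. The finite-dimensional Fredholm alternative says: either (I - K) is invertible, or ker(I - K) ≠ {0} and then range(I - K) = ker((I - K)^*)^⊥, with dim ker(I - K) = dim ker((I - K)^*). We are in the second case, so we need both kernels. Kernel of I - K: (I - K) u = u - u (v·u) = u - u = 0, so ker(I - K) = span{u} = span{(1, -1, -3)} (it is exactly 1-dimensional because rank(I - K) = 2). Kernel of the adjoint: K is real, so (I - K)^* = I - K^T = I - v u^T, and (I - v u^T) v = v - v (u·v) = 0; hence ker((I - K)^*) = span{v} = span{(-3, -1, -1)}. Therefore (I - K) x = y is solvable iff <y, v> = 0, i.e. iff -3y_1 - y_2 - y_3 = 0. When this holds, K y = u (v·y) = 0, so (I - K) y = y and x = y is a particular solution; the full solution set is the line x = y + c·u = y + c·(1, -1, -3), c ∈ C.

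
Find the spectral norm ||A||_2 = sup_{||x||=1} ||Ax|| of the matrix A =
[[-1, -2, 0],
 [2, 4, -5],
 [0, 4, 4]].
||A||_2 ≈ 6.9038 (= sqrt(largest eigenvalue of A^T A))

||A||_2 = sigma_max(A) = sqrt(lambda_max(A^T A)). Form the symmetric matrix M = A^T A =
[[5, 10, -10],
 [10, 36, -4],
 [-10, -4, 41]].
Its characteristic polynomial (trace, sum of principal 2x2 minors, determinant of M give the coefficients) is
  p(λ) = det(λ I - M) = λ^3 - 82λ^2 + 1645λ - 400.
No integer candidate from the rational root theorem (±divisors of 400) is a root, so the roots are irrational. The cubic discriminant is Δ = 474366800 > 0, so there are three distinct real roots. p(0) = -400 and p(1) = 1164 have opposite signs, so a root lies in (0, 1); Newton's method refines it to λ ≈ 0.2462. p(34) = 42 and p(35) = -400 have opposite signs, so a root lies in (34, 35); Newton's method refines it to λ ≈ 34.0911. p(47) = -400 and p(48) = 224 have opposite signs, so a root lies in (47, 48); Newton's method refines it to λ ≈ 47.6628. Check (Vieta): the three roots sum to 82, matching tr M = 82.
So the eigenvalues of A^T A are ≈ 0.2462, 34.0911, 47.6628 (all ≥ 0, as they must be for A^T A). The largest is λ_max ≈ 47.6628, hence ||A||_2 = sqrt(λ_max) ≈ 6.9038.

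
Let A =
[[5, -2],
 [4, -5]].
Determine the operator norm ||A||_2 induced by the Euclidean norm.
||A||_2 = sqrt((70 + sqrt(3744))/2) ≈ 8.099 (= sqrt(largest eigenvalue of A^T A))

||A||_2 = sigma_max(A) = sqrt(lambda_max(A^T A)). Form the symmetric matrix M = A^T A =
[[41, -30],
 [-30, 29]].
Its characteristic polynomial (trace, determinant of M give the coefficients) is
  p(λ) = det(λ I - M) = λ^2 - 70λ + 289.
For λ^2 - 70λ + 289 the discriminant is 3744. It is nonnegative but not a perfect square, so the roots are real and irrational: λ = (70 ± sqrt(3744))/2 ≈ 65.5941, 4.4059.
So the eigenvalues of A^T A are ≈ 4.4059, 65.5941 (all ≥ 0, as they must be for A^T A). The largest is λ_max = (70 + sqrt(3744))/2 ≈ 65.5941, hence ||A||_2 = sqrt(λ_max) = sqrt((70 + sqrt(3744))/2) ≈ 8.099.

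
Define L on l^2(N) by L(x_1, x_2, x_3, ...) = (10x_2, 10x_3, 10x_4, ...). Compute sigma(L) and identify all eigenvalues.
sigma(L) = closed disk {z in C : |z| ≤ 10}; sigma_p(L) = open disk {z in C : |z| < 10}

Note L = 10·V where V is the unit left shift (V x)_k = x_{k+1}; so sigma(L) = 10·sigma(V) and ||L|| = 10||V||. ||L x||^2 = 100sum_{k≥2} |x_k|^2 ≤ 100||x||^2, with equality on {x : x_1 = 0}, so ||L|| = 10. For any lambda with |lambda| < 10, set r = lambda/10 (|r| < 1); the vector x = (1, r, r^2, ...) is in l^2 and satisfies L x = 10(r, r^2, ...) = lambda x, so lambda is an eigenvalue. On the boundary |lambda| = 10 the geometric series diverges, so no l^2 eigenvector exists, but these lambda lie in the approximate point spectrum. Hence sigma(L) is the closed disk of radius 10 and sigma_p(L) is the open disk.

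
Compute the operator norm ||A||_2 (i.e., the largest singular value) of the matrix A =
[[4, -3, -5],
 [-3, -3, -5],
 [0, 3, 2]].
||A||_2 ≈ 8.9201 (= sqrt(largest eigenvalue of A^T A))

||A||_2 = sigma_max(A) = sqrt(lambda_max(A^T A)). Form the symmetric matrix M = A^T A =
[[25, -3, -5],
 [-3, 27, 36],
 [-5, 36, 54]].
Its characteristic polynomial (trace, sum of principal 2x2 minors, determinant of M give the coefficients) is
  p(λ) = det(λ I - M) = λ^3 - 106λ^2 + 2153λ - 3969.
No integer candidate from the rational root theorem (±divisors of 3969) is a root, so the roots are irrational. The cubic discriminant is Δ = 9133763609 > 0, so there are three distinct real roots. p(2) = -79 and p(3) = 1563 have opposite signs, so a root lies in (2, 3); Newton's method refines it to λ ≈ 2.0455. p(24) = 471 and p(25) = -769 have opposite signs, so a root lies in (24, 25); Newton's method refines it to λ ≈ 24.3861. p(79) = -2389 and p(80) = 1871 have opposite signs, so a root lies in (79, 80); Newton's method refines it to λ ≈ 79.5684. Check (Vieta): the three roots sum to 106, matching tr M = 106.
So the eigenvalues of A^T A are ≈ 2.0455, 24.3861, 79.5684 (all ≥ 0, as they must be for A^T A). The largest is λ_max ≈ 79.5684, hence ||A||_2 = sqrt(λ_max) ≈ 8.9201.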